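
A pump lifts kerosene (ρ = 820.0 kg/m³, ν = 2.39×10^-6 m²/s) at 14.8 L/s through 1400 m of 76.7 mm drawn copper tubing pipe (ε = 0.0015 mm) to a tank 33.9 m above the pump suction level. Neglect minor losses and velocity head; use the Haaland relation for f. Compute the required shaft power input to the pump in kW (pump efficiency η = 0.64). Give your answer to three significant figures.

V = 4Q/(πD²) = 3.203 m/s; Re = 1.03×10^5; ε/D = 1.96×10^-5; f = 0.01780
h_f = f(L/D)V²/2g = 169.9 m
Total head H = z + h_f = 33.9 + 169.9 = 203.8 m
P_hyd = ρgQH = 820.0·9.81·0.0148·203.8 = 24.26 kW
P_shaft = P_hyd/η = 24.26/0.64 = 37.91 kW

P_shaft ≈ 37.9 kW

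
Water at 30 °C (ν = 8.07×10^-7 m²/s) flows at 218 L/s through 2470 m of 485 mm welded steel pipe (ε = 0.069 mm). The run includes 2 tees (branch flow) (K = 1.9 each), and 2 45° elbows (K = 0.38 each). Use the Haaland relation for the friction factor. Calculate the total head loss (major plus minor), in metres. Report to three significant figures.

V = 4Q/(πD²) = 1.180 m/s; V²/2g = 0.07097 m
Re = 7.09×10^5, ε/D = 1.42×10^-4 → f = 0.01426 (Haaland)
Major: h_f = f(L/D)·V²/2g = 0.01426·5093·0.07097 = 5.155 m
Minor: ΣK = 4.56; h_m = ΣK·V²/2g = 0.3236 m
Total H_L = 5.155 + 0.3236 = 5.479 m

H_L ≈ 5.48 m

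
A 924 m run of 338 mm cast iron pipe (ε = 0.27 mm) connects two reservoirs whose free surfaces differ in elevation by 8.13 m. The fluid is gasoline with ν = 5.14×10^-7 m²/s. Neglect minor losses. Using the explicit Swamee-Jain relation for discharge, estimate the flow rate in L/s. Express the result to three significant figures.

Q ≈ 158 L/s

Swamee-Jain (Type II): Q = -0.965·√(gD⁵h_f/L)·ln[ε/(3.7D) + √(3.17ν²L/(gD³h_f))]
√(gD⁵h_f/L) = √(9.81·0.338⁵·8.13/924) = 0.01951
ε/(3.7D) = 2.16×10^-4; √(3.17ν²L/(gD³h_f)) = 1.59×10^-5
Q = -0.965·0.01951·ln(2.317×10^-4) = 0.1576 m³/s
Check: V = 1.76 m/s, Re = 1.16×10^6, f = 0.01900, h_f = 8.17 m ≈ 8.13 m ✓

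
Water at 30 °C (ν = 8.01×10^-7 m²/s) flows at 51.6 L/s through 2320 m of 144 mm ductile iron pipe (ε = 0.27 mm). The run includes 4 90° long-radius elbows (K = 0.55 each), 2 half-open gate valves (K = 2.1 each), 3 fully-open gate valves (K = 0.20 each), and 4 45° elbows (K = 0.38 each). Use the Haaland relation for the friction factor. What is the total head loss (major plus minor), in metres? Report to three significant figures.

H_L ≈ 197 m

V = 4Q/(πD²) = 3.168 m/s; V²/2g = 0.5116 m
Re = 5.70×10^5, ε/D = 0.00188 → f = 0.02337 (Haaland)
Major: h_f = f(L/D)·V²/2g = 0.02337·16111·0.5116 = 192.6 m
Minor: ΣK = 8.52; h_m = ΣK·V²/2g = 4.359 m
Total H_L = 192.6 + 4.359 = 197.0 m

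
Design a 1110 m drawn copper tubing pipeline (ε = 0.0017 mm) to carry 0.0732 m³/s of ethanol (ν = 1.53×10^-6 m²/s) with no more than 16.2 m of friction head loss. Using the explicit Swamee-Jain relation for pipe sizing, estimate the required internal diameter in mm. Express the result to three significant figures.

Swamee-Jain (Type III): D = 0.66·[ε^1.25·(LQ²/(gh_f))^4.75 + ν·Q^9.4·(L/(gh_f))^5.2]^0.04
LQ²/(gh_f) = 0.03742; L/(gh_f) = 6.985
Term 1 = ε^1.25·(…)^4.75 = 1.02×10^-14; Term 2 = ν·Q^9.4·(…)^5.2 = 7.95×10^-13
D = 0.66·(1.02×10^-14 + 7.95×10^-13)^0.04 = 0.2167 m = 217 mm
Check: V = 1.99 m/s, Re = 2.81×10^5, f = 0.01464, h_f = 15.1 m ≈ 16.2 m ✓

D ≈ 217 mm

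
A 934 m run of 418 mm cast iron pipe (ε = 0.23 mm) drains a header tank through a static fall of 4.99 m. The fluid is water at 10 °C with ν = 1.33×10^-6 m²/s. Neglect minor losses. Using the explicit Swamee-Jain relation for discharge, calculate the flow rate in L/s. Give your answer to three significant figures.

Q ≈ 214 L/s

Swamee-Jain (Type II): Q = -0.965·√(gD⁵h_f/L)·ln[ε/(3.7D) + √(3.17ν²L/(gD³h_f))]
√(gD⁵h_f/L) = √(9.81·0.418⁵·4.99/934) = 0.02586
ε/(3.7D) = 1.49×10^-4; √(3.17ν²L/(gD³h_f)) = 3.83×10^-5
Q = -0.965·0.02586·ln(1.870×10^-4) = 0.2142 m³/s
Check: V = 1.56 m/s, Re = 4.91×10^5, f = 0.01810, h_f = 5.02 m ≈ 4.99 m ✓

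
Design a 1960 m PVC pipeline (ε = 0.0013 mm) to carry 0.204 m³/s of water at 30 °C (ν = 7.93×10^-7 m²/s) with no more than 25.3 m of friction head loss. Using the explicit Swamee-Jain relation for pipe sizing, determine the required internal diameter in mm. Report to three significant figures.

D ≈ 318 mm

Swamee-Jain (Type III): D = 0.66·[ε^1.25·(LQ²/(gh_f))^4.75 + ν·Q^9.4·(L/(gh_f))^5.2]^0.04
LQ²/(gh_f) = 0.3286; L/(gh_f) = 7.897
Term 1 = ε^1.25·(…)^4.75 = 2.22×10^-10; Term 2 = ν·Q^9.4·(…)^5.2 = 1.19×10^-8
D = 0.66·(2.22×10^-10 + 1.19×10^-8)^0.04 = 0.3184 m = 318 mm
Check: V = 2.56 m/s, Re = 1.03×10^6, f = 0.01166, h_f = 24.0 m ≈ 25.3 m ✓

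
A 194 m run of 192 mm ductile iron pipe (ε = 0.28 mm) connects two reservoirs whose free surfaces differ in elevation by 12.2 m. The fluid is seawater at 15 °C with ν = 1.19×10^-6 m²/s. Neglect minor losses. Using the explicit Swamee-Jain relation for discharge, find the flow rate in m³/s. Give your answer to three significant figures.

Swamee-Jain (Type II): Q = -0.965·√(gD⁵h_f/L)·ln[ε/(3.7D) + √(3.17ν²L/(gD³h_f))]
√(gD⁵h_f/L) = √(9.81·0.192⁵·12.2/194) = 0.01269
ε/(3.7D) = 3.94×10^-4; √(3.17ν²L/(gD³h_f)) = 3.21×10^-5
Q = -0.965·0.01269·ln(4.262×10^-4) = 0.09501 m³/s
Check: V = 3.28 m/s, Re = 5.29×10^5, f = 0.02212, h_f = 12.3 m ≈ 12.2 m ✓

Q ≈ 0.0950 m³/s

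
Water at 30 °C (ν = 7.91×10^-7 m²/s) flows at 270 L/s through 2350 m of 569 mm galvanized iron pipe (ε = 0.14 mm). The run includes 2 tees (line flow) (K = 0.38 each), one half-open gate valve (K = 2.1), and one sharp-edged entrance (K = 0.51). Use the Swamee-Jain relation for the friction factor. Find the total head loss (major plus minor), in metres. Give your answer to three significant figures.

V = 4Q/(πD²) = 1.062 m/s; V²/2g = 0.05746 m
Re = 7.64×10^5, ε/D = 2.46×10^-4 → f = 0.01547 (Swamee-Jain)
Major: h_f = f(L/D)·V²/2g = 0.01547·4130·0.05746 = 3.673 m
Minor: ΣK = 3.37; h_m = ΣK·V²/2g = 0.1937 m
Total H_L = 3.673 + 0.1937 = 3.866 m

H_L ≈ 3.87 m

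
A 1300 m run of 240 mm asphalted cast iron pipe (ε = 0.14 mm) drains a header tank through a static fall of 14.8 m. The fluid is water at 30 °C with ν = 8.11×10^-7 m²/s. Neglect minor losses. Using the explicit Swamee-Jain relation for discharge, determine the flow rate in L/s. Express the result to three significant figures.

Swamee-Jain (Type II): Q = -0.965·√(gD⁵h_f/L)·ln[ε/(3.7D) + √(3.17ν²L/(gD³h_f))]
√(gD⁵h_f/L) = √(9.81·0.240⁵·14.8/1300) = 0.009430
ε/(3.7D) = 1.58×10^-4; √(3.17ν²L/(gD³h_f)) = 3.67×10^-5
Q = -0.965·0.009430·ln(1.944×10^-4) = 0.07777 m³/s
Check: V = 1.72 m/s, Re = 5.09×10^5, f = 0.01826, h_f = 14.9 m ≈ 14.8 m ✓

Q ≈ 77.8 L/s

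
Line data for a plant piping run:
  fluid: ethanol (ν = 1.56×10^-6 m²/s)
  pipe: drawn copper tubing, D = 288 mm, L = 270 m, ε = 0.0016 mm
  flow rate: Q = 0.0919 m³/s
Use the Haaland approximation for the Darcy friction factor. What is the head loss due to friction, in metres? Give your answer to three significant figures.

h_f ≈ 1.40 m

V = 4Q/(πD²) = 4·0.0919/(π·0.288²) = 1.411 m/s
Re = VD/ν = 1.411·0.288/1.56×10^-6 = 2.60×10^5 → turbulent
ε/D = 0.0016/288 = 5.56×10^-6
Haaland: f = 0.01477
h_f = f(L/D)V²/(2g) = 0.01477·(270/0.288)·1.411²/(2·9.81) = 1.405 m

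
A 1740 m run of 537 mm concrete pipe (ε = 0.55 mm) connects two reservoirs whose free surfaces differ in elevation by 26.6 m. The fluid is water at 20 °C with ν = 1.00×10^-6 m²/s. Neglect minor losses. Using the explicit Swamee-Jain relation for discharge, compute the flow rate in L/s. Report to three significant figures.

Q ≈ 644 L/s

Swamee-Jain (Type II): Q = -0.965·√(gD⁵h_f/L)·ln[ε/(3.7D) + √(3.17ν²L/(gD³h_f))]
√(gD⁵h_f/L) = √(9.81·0.537⁵·26.6/1740) = 0.08183
ε/(3.7D) = 2.77×10^-4; √(3.17ν²L/(gD³h_f)) = 1.17×10^-5
Q = -0.965·0.08183·ln(2.885×10^-4) = 0.6437 m³/s
Check: V = 2.84 m/s, Re = 1.53×10^6, f = 0.02002, h_f = 26.7 m ≈ 26.6 m ✓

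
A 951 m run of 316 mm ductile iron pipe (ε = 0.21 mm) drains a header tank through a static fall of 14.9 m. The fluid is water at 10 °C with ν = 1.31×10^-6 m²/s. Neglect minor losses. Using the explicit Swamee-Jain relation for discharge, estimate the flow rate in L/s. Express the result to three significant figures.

Q ≈ 180 L/s

Swamee-Jain (Type II): Q = -0.965·√(gD⁵h_f/L)·ln[ε/(3.7D) + √(3.17ν²L/(gD³h_f))]
√(gD⁵h_f/L) = √(9.81·0.316⁵·14.9/951) = 0.02201
ε/(3.7D) = 1.80×10^-4; √(3.17ν²L/(gD³h_f)) = 3.35×10^-5
Q = -0.965·0.02201·ln(2.131×10^-4) = 0.1795 m³/s
Check: V = 2.29 m/s, Re = 5.52×10^5, f = 0.01866, h_f = 15.0 m ≈ 14.9 m ✓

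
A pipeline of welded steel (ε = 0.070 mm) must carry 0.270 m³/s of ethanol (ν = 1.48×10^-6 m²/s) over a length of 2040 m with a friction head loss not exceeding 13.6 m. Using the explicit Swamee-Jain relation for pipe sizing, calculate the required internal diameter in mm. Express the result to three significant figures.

Swamee-Jain (Type III): D = 0.66·[ε^1.25·(LQ²/(gh_f))^4.75 + ν·Q^9.4·(L/(gh_f))^5.2]^0.04
LQ²/(gh_f) = 1.115; L/(gh_f) = 15.29
Term 1 = ε^1.25·(…)^4.75 = 1.07×10^-5; Term 2 = ν·Q^9.4·(…)^5.2 = 9.64×10^-6
D = 0.66·(1.07×10^-5 + 9.64×10^-6)^0.04 = 0.4284 m = 428 mm
Check: V = 1.87 m/s, Re = 5.42×10^5, f = 0.01504, h_f = 12.8 m ≈ 13.6 m ✓

D ≈ 428 mm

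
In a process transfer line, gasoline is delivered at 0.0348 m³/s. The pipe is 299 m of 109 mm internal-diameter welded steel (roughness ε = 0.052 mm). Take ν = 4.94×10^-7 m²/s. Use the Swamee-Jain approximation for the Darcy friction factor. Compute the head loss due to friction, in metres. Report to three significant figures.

h_f ≈ 33.6 m

V = 4Q/(πD²) = 4·0.0348/(π·0.109²) = 3.729 m/s
Re = VD/ν = 3.729·0.109/4.94×10^-7 = 8.23×10^5 → turbulent
ε/D = 0.052/109 = 4.77×10^-4
Swamee-Jain: f = 0.01725
h_f = f(L/D)V²/(2g) = 0.01725·(299/0.109)·3.729²/(2·9.81) = 33.55 m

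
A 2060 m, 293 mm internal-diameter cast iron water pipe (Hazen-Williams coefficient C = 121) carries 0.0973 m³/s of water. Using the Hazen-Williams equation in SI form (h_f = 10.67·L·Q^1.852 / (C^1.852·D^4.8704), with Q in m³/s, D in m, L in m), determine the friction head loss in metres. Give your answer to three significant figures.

h_f = 10.67·2060·0.0973^1.852 / (121^1.852·0.293^4.8704) = 16.12 m

h_f ≈ 16.1 m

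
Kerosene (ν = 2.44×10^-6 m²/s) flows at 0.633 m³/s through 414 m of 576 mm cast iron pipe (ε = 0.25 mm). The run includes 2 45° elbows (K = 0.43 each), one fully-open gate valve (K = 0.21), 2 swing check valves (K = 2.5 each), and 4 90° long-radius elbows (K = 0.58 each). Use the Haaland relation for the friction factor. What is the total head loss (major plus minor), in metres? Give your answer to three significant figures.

H_L ≈ 6.21 m

V = 4Q/(πD²) = 2.429 m/s; V²/2g = 0.3008 m
Re = 5.73×10^5, ε/D = 4.34×10^-4 → f = 0.01703 (Haaland)
Major: h_f = f(L/D)·V²/2g = 0.01703·718.8·0.3008 = 3.682 m
Minor: ΣK = 8.39; h_m = ΣK·V²/2g = 2.523 m
Total H_L = 3.682 + 2.523 = 6.206 m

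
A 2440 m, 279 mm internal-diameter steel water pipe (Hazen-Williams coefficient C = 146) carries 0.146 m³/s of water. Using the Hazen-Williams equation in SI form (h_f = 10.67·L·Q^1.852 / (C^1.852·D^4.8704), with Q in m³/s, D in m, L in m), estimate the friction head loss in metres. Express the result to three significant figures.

h_f = 10.67·2440·0.146^1.852 / (146^1.852·0.279^4.8704) = 36.28 m

h_f ≈ 36.3 m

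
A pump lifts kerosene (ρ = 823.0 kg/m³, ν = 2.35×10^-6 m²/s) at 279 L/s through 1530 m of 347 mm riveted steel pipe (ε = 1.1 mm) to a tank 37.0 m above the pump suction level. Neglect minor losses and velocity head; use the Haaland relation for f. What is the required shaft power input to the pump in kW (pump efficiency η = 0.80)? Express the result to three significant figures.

P_shaft ≈ 252 kW

V = 4Q/(πD²) = 2.950 m/s; Re = 4.36×10^5; ε/D = 0.00317; f = 0.02690
h_f = f(L/D)V²/2g = 52.61 m
Total head H = z + h_f = 37.0 + 52.61 = 89.61 m
P_hyd = ρgQH = 823.0·9.81·0.279·89.61 = 201.9 kW
P_shaft = P_hyd/η = 201.9/0.80 = 252.3 kW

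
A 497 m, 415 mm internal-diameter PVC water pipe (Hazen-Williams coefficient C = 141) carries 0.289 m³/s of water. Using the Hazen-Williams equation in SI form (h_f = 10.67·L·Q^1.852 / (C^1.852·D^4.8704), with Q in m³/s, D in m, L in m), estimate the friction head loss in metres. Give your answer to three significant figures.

h_f = 10.67·497·0.289^1.852 / (141^1.852·0.415^4.8704) = 4.037 m

h_f ≈ 4.04 m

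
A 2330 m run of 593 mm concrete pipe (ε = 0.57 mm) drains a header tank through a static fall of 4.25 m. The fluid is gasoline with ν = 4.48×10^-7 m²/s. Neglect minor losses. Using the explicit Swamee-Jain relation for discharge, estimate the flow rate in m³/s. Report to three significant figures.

Q ≈ 0.287 m³/s

Swamee-Jain (Type II): Q = -0.965·√(gD⁵h_f/L)·ln[ε/(3.7D) + √(3.17ν²L/(gD³h_f))]
√(gD⁵h_f/L) = √(9.81·0.593⁵·4.25/2330) = 0.03622
ε/(3.7D) = 2.60×10^-4; √(3.17ν²L/(gD³h_f)) = 1.31×10^-5
Q = -0.965·0.03622·ln(2.728×10^-4) = 0.2869 m³/s
Check: V = 1.04 m/s, Re = 1.37×10^6, f = 0.01975, h_f = 4.27 m ≈ 4.25 m ✓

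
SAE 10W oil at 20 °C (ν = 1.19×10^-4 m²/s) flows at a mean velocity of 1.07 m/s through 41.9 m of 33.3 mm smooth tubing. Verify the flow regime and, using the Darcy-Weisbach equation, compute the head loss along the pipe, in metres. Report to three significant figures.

h_f ≈ 15.7 m

Re = VD/ν = 1.07·0.03330/1.19×10^-4 = 299 → laminar (Re < 2300)
f = 64/Re = 0.2137
h_f = f(L/D)V²/(2g) = 0.2137·(41.9/0.03330)·1.07²/(2·9.81) = 15.69 m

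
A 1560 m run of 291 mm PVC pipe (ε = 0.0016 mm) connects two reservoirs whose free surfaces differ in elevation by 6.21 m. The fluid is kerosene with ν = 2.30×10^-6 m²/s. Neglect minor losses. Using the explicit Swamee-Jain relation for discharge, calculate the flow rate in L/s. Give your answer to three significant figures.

Swamee-Jain (Type II): Q = -0.965·√(gD⁵h_f/L)·ln[ε/(3.7D) + √(3.17ν²L/(gD³h_f))]
√(gD⁵h_f/L) = √(9.81·0.291⁵·6.21/1560) = 0.009027
ε/(3.7D) = 1.49×10^-6; √(3.17ν²L/(gD³h_f)) = 1.32×10^-4
Q = -0.965·0.009027·ln(1.335×10^-4) = 0.07772 m³/s
Check: V = 1.17 m/s, Re = 1.48×10^5, f = 0.01653, h_f = 6.17 m ≈ 6.21 m ✓

Q ≈ 77.7 L/s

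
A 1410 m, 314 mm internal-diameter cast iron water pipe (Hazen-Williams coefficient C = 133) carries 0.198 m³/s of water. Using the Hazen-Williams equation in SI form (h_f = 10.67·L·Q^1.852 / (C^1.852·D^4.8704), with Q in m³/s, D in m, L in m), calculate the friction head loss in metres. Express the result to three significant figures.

h_f = 10.67·1410·0.198^1.852 / (133^1.852·0.314^4.8704) = 24.64 m

h_f ≈ 24.6 m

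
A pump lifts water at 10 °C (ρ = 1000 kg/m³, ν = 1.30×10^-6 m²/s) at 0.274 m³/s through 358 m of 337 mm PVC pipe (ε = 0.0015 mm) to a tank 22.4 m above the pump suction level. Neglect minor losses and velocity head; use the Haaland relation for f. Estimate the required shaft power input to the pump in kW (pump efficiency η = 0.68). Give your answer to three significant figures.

V = 4Q/(πD²) = 3.072 m/s; Re = 7.96×10^5; ε/D = 4.45×10^-6; f = 0.01211
h_f = f(L/D)V²/2g = 6.186 m
Total head H = z + h_f = 22.4 + 6.186 = 28.59 m
P_hyd = ρgQH = 1000·9.81·0.274·28.59 = 76.84 kW
P_shaft = P_hyd/η = 76.84/0.68 = 113.0 kW

P_shaft ≈ 113 kW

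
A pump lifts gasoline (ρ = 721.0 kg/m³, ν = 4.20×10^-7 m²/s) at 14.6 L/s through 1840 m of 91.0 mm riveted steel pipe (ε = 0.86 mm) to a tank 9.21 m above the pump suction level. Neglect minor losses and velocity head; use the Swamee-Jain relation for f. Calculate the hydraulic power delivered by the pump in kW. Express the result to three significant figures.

V = 4Q/(πD²) = 2.245 m/s; Re = 4.86×10^5; ε/D = 0.00945; f = 0.03740
h_f = f(L/D)V²/2g = 194.2 m
Total head H = z + h_f = 9.21 + 194.2 = 203.4 m
P_hyd = ρgQH = 721.0·9.81·0.0146·203.4 = 21.01 kW

P_hyd ≈ 21.0 kW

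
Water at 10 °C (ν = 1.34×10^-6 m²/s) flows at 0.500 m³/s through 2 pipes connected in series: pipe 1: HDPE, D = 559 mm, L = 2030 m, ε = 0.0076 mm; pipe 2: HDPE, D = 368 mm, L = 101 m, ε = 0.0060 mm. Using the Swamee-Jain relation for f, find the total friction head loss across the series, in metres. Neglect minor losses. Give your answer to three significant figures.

H ≈ 13.0 m

Pipe 1: V = 2.037 m/s, Re = 8.50×10^5, ε/D = 1.36×10^-5, f = 0.01223, h_1 = f(L/D)V²/2g = 9.396 m
Pipe 2: V = 4.701 m/s, Re = 1.29×10^6, ε/D = 1.63×10^-5, f = 0.01158, h_2 = f(L/D)V²/2g = 3.579 m
Series → Q common, losses add: H = Σh = 12.98 m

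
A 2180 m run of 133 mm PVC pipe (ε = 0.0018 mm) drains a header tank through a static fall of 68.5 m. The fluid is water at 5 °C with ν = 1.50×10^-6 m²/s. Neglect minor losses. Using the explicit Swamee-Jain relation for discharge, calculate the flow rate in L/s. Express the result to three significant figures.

Q ≈ 31.7 L/s

Swamee-Jain (Type II): Q = -0.965·√(gD⁵h_f/L)·ln[ε/(3.7D) + √(3.17ν²L/(gD³h_f))]
√(gD⁵h_f/L) = √(9.81·0.133⁵·68.5/2180) = 0.003582
ε/(3.7D) = 3.66×10^-6; √(3.17ν²L/(gD³h_f)) = 9.92×10^-5
Q = -0.965·0.003582·ln(1.028×10^-4) = 0.03174 m³/s
Check: V = 2.28 m/s, Re = 2.03×10^5, f = 0.01562, h_f = 68.1 m ≈ 68.5 m ✓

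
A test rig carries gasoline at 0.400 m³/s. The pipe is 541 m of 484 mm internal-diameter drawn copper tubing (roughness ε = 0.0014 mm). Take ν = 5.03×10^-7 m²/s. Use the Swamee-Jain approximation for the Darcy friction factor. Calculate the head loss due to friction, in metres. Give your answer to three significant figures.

h_f ≈ 2.80 m

V = 4Q/(πD²) = 4·0.400/(π·0.484²) = 2.174 m/s
Re = VD/ν = 2.174·0.484/5.03×10^-7 = 2.09×10^6 → turbulent
ε/D = 0.0014/484 = 2.89×10^-6
Swamee-Jain: f = 0.01041
h_f = f(L/D)V²/(2g) = 0.01041·(541/0.484)·2.174²/(2·9.81) = 2.802 m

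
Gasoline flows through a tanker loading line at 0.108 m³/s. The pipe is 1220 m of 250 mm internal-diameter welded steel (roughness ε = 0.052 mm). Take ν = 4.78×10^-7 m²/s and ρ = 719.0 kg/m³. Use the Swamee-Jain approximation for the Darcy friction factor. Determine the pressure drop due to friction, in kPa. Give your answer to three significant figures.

Δp ≈ 125 kPa

V = 4Q/(πD²) = 4·0.108/(π·0.250²) = 2.200 m/s
Re = VD/ν = 2.200·0.250/4.78×10^-7 = 1.15×10^6 → turbulent
ε/D = 0.052/250 = 2.08×10^-4
Swamee-Jain: f = 0.01475
h_f = f(L/D)V²/(2g) = 0.01475·(1220/0.250)·2.200²/(2·9.81) = 17.76 m
Δp = ρg·h_f = 719.0·9.81·17.76 = 125.2 kPa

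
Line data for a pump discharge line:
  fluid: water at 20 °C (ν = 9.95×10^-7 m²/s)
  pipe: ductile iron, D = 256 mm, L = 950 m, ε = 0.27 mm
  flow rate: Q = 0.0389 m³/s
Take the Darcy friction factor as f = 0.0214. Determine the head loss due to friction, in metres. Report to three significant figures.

V = 4Q/(πD²) = 4·0.0389/(π·0.256²) = 0.7558 m/s
h_f = f(L/D)V²/(2g) = 0.02140·(950/0.256)·0.7558²/(2·9.81) = 2.312 m

h_f ≈ 2.31 m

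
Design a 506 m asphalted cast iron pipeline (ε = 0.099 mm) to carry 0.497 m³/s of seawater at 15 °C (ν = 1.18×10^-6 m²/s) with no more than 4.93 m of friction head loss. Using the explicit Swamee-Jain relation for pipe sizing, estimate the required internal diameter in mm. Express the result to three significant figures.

D ≈ 505 mm

Swamee-Jain (Type III): D = 0.66·[ε^1.25·(LQ²/(gh_f))^4.75 + ν·Q^9.4·(L/(gh_f))^5.2]^0.04
LQ²/(gh_f) = 2.584; L/(gh_f) = 10.46
Term 1 = ε^1.25·(…)^4.75 = 8.98×10^-4; Term 2 = ν·Q^9.4·(…)^5.2 = 3.31×10^-4
D = 0.66·(8.98×10^-4 + 3.31×10^-4)^0.04 = 0.5048 m = 505 mm
Check: V = 2.48 m/s, Re = 1.06×10^6, f = 0.01468, h_f = 4.62 m ≈ 4.93 m ✓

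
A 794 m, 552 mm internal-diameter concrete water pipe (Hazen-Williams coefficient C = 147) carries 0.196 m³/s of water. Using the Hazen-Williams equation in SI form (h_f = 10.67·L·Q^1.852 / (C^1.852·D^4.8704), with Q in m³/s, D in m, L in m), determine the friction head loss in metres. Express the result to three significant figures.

h_f = 10.67·794·0.196^1.852 / (147^1.852·0.552^4.8704) = 0.7248 m

h_f ≈ 0.725 m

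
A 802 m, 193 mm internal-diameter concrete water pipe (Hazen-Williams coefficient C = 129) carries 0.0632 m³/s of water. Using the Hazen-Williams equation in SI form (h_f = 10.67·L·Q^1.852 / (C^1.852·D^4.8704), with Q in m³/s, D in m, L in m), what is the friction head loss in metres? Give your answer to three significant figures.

h_f = 10.67·802·0.0632^1.852 / (129^1.852·0.193^4.8704) = 19.15 m

h_f ≈ 19.1 m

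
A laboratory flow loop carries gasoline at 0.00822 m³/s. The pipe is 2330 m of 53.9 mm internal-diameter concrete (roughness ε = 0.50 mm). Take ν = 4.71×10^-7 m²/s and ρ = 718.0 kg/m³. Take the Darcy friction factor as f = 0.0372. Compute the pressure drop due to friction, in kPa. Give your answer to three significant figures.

Δp ≈ 7490 kPa

V = 4Q/(πD²) = 4·0.00822/(π·0.0539²) = 3.603 m/s
h_f = f(L/D)V²/(2g) = 0.03720·(2330/0.0539)·3.603²/(2·9.81) = 1064 m
Δp = ρg·h_f = 718.0·9.81·1064 = 7492 kPa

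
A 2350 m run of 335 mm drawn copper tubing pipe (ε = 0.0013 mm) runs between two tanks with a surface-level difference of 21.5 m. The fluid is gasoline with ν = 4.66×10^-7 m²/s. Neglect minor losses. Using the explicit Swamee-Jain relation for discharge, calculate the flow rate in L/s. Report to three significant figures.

Swamee-Jain (Type II): Q = -0.965·√(gD⁵h_f/L)·ln[ε/(3.7D) + √(3.17ν²L/(gD³h_f))]
√(gD⁵h_f/L) = √(9.81·0.335⁵·21.5/2350) = 0.01946
ε/(3.7D) = 1.05×10^-6; √(3.17ν²L/(gD³h_f)) = 1.43×10^-5
Q = -0.965·0.01946·ln(1.533×10^-5) = 0.2082 m³/s
Check: V = 2.36 m/s, Re = 1.70×10^6, f = 0.01077, h_f = 21.5 m ≈ 21.5 m ✓

Q ≈ 208 L/s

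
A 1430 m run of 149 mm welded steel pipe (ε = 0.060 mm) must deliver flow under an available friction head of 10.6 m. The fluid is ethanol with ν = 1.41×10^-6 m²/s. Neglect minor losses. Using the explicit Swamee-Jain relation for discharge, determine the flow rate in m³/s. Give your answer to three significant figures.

Swamee-Jain (Type II): Q = -0.965·√(gD⁵h_f/L)·ln[ε/(3.7D) + √(3.17ν²L/(gD³h_f))]
√(gD⁵h_f/L) = √(9.81·0.149⁵·10.6/1430) = 0.002311
ε/(3.7D) = 1.09×10^-4; √(3.17ν²L/(gD³h_f)) = 1.62×10^-4
Q = -0.965·0.002311·ln(2.707×10^-4) = 0.01832 m³/s
Check: V = 1.05 m/s, Re = 1.11×10^5, f = 0.01970, h_f = 10.6 m ≈ 10.6 m ✓

Q ≈ 0.0183 m³/s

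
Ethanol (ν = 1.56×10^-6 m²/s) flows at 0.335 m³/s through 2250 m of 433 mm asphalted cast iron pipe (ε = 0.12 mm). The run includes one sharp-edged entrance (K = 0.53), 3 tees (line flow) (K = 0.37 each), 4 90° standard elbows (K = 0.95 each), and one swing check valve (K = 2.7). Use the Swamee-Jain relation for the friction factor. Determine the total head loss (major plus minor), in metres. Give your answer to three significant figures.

H_L ≈ 24.0 m

V = 4Q/(πD²) = 2.275 m/s; V²/2g = 0.2638 m
Re = 6.31×10^5, ε/D = 2.77×10^-4 → f = 0.01594 (Swamee-Jain)
Major: h_f = f(L/D)·V²/2g = 0.01594·5196·0.2638 = 21.84 m
Minor: ΣK = 8.14; h_m = ΣK·V²/2g = 2.147 m
Total H_L = 21.84 + 2.147 = 23.99 m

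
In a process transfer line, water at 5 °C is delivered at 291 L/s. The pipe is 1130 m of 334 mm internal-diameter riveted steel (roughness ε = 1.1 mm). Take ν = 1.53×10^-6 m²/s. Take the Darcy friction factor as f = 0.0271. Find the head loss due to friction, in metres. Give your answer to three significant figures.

h_f ≈ 51.5 m

V = 4Q/(πD²) = 4·0.291/(π·0.334²) = 3.321 m/s
h_f = f(L/D)V²/(2g) = 0.02710·(1130/0.334)·3.321²/(2·9.81) = 51.55 m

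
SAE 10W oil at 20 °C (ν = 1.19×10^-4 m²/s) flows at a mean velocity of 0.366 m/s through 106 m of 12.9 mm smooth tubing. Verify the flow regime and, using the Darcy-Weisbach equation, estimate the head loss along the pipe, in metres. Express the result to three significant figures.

h_f ≈ 90.5 m

Re = VD/ν = 0.366·0.01290/1.19×10^-4 = 39.7 → laminar (Re < 2300)
f = 64/Re = 1.613
h_f = f(L/D)V²/(2g) = 1.613·(106/0.01290)·0.366²/(2·9.81) = 90.50 m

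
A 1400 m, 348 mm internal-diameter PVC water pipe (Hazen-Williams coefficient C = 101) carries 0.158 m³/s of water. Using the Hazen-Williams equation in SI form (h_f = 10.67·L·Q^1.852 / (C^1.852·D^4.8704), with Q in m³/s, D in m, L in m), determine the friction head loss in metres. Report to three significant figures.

h_f = 10.67·1400·0.158^1.852 / (101^1.852·0.348^4.8704) = 16.25 m

h_f ≈ 16.3 m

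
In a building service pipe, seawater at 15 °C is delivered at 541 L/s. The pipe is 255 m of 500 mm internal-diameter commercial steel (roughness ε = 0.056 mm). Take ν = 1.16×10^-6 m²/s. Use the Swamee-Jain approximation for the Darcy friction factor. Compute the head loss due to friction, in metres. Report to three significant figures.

h_f ≈ 2.67 m

V = 4Q/(πD²) = 4·0.541/(π·0.500²) = 2.755 m/s
Re = VD/ν = 2.755·0.500/1.16×10^-6 = 1.19×10^6 → turbulent
ε/D = 0.056/500 = 1.12×10^-4
Swamee-Jain: f = 0.01351
h_f = f(L/D)V²/(2g) = 0.01351·(255/0.500)·2.755²/(2·9.81) = 2.665 m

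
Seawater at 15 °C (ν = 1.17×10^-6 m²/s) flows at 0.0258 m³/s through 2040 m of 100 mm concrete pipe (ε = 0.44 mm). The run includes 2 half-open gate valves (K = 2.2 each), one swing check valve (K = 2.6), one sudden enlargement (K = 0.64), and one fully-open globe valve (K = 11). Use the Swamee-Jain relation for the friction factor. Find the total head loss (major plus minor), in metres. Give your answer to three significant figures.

V = 4Q/(πD²) = 3.285 m/s; V²/2g = 0.5500 m
Re = 2.81×10^5, ε/D = 0.00440 → f = 0.02974 (Swamee-Jain)
Major: h_f = f(L/D)·V²/2g = 0.02974·20400·0.5500 = 333.7 m
Minor: ΣK = 18.6; h_m = ΣK·V²/2g = 10.25 m
Total H_L = 333.7 + 10.25 = 343.9 m

H_L ≈ 344 m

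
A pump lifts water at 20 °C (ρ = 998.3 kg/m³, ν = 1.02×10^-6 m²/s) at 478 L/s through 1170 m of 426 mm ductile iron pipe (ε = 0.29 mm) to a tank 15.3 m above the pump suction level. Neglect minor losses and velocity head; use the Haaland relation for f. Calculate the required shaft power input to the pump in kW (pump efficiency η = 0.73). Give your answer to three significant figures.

P_shaft ≈ 282 kW

V = 4Q/(πD²) = 3.354 m/s; Re = 1.40×10^6; ε/D = 6.81×10^-4; f = 0.01821
h_f = f(L/D)V²/2g = 28.67 m
Total head H = z + h_f = 15.3 + 28.67 = 43.97 m
P_hyd = ρgQH = 998.3·9.81·0.478·43.97 = 205.8 kW
P_shaft = P_hyd/η = 205.8/0.73 = 281.9 kW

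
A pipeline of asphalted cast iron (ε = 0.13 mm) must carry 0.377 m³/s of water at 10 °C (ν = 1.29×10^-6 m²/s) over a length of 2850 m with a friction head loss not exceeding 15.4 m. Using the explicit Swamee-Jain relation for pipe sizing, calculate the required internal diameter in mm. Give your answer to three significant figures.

Swamee-Jain (Type III): D = 0.66·[ε^1.25·(LQ²/(gh_f))^4.75 + ν·Q^9.4·(L/(gh_f))^5.2]^0.04
LQ²/(gh_f) = 2.681; L/(gh_f) = 18.86
Term 1 = ε^1.25·(…)^4.75 = 0.00150; Term 2 = ν·Q^9.4·(…)^5.2 = 5.78×10^-4
D = 0.66·(0.00150 + 5.78×10^-4)^0.04 = 0.5156 m = 516 mm
Check: V = 1.81 m/s, Re = 7.22×10^5, f = 0.01558, h_f = 14.3 m ≈ 15.4 m ✓

D ≈ 516 mm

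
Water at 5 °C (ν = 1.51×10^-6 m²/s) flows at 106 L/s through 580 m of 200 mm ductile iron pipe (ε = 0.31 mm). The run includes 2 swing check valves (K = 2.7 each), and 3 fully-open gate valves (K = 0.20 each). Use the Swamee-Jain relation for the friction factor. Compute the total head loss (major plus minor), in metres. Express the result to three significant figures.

H_L ≈ 41.4 m

V = 4Q/(πD²) = 3.374 m/s; V²/2g = 0.5802 m
Re = 4.47×10^5, ε/D = 0.00155 → f = 0.02252 (Swamee-Jain)
Major: h_f = f(L/D)·V²/2g = 0.02252·2900·0.5802 = 37.90 m
Minor: ΣK = 6.00; h_m = ΣK·V²/2g = 3.481 m
Total H_L = 37.90 + 3.481 = 41.38 m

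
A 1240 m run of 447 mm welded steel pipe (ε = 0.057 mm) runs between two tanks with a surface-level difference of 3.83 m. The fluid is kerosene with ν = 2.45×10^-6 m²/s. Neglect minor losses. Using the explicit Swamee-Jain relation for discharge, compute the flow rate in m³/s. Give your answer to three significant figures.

Q ≈ 0.203 m³/s

Swamee-Jain (Type II): Q = -0.965·√(gD⁵h_f/L)·ln[ε/(3.7D) + √(3.17ν²L/(gD³h_f))]
√(gD⁵h_f/L) = √(9.81·0.447⁵·3.83/1240) = 0.02325
ε/(3.7D) = 3.45×10^-5; √(3.17ν²L/(gD³h_f)) = 8.39×10^-5
Q = -0.965·0.02325·ln(1.183×10^-4) = 0.2029 m³/s
Check: V = 1.29 m/s, Re = 2.36×10^5, f = 0.01621, h_f = 3.83 m ≈ 3.83 m ✓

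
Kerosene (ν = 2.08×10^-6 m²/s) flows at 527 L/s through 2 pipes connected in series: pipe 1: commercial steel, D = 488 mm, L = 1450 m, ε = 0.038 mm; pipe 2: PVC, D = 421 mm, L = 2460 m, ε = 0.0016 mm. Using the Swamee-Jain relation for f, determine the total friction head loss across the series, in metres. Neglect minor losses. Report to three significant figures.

Pipe 1: V = 2.818 m/s, Re = 6.61×10^5, ε/D = 7.79×10^-5, f = 0.01374, h_1 = f(L/D)V²/2g = 16.52 m
Pipe 2: V = 3.786 m/s, Re = 7.66×10^5, ε/D = 3.80×10^-6, f = 0.01223, h_2 = f(L/D)V²/2g = 52.19 m
Series → Q common, losses add: H = Σh = 68.70 m

H ≈ 68.7 m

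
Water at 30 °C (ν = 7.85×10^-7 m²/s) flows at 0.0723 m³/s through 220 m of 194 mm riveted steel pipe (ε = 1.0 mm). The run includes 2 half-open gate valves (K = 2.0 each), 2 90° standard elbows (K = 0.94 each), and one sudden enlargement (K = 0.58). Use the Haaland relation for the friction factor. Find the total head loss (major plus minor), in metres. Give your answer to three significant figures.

V = 4Q/(πD²) = 2.446 m/s; V²/2g = 0.3049 m
Re = 6.04×10^5, ε/D = 0.00515 → f = 0.03085 (Haaland)
Major: h_f = f(L/D)·V²/2g = 0.03085·1134·0.3049 = 10.67 m
Minor: ΣK = 6.46; h_m = ΣK·V²/2g = 1.970 m
Total H_L = 10.67 + 1.970 = 12.64 m

H_L ≈ 12.6 m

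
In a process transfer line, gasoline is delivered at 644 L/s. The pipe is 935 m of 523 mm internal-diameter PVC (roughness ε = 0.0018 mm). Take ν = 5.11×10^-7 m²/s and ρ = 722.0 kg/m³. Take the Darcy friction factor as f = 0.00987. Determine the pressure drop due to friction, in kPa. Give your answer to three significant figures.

Δp ≈ 57.2 kPa

V = 4Q/(πD²) = 4·0.644/(π·0.523²) = 2.998 m/s
h_f = f(L/D)V²/(2g) = 0.009870·(935/0.523)·2.998²/(2·9.81) = 8.082 m
Δp = ρg·h_f = 722.0·9.81·8.082 = 57.24 kPa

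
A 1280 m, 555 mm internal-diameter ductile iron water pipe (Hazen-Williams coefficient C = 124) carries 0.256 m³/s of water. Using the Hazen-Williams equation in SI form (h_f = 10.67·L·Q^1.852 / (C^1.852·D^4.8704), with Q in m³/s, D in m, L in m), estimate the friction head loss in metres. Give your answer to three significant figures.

h_f = 10.67·1280·0.256^1.852 / (124^1.852·0.555^4.8704) = 2.557 m

h_f ≈ 2.56 m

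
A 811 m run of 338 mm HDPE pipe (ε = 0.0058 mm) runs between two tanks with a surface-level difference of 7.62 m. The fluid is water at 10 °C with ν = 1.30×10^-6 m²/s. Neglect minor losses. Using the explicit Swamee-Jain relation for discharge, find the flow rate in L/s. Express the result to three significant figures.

Q ≈ 195 L/s

Swamee-Jain (Type II): Q = -0.965·√(gD⁵h_f/L)·ln[ε/(3.7D) + √(3.17ν²L/(gD³h_f))]
√(gD⁵h_f/L) = √(9.81·0.338⁵·7.62/811) = 0.02016
ε/(3.7D) = 4.64×10^-6; √(3.17ν²L/(gD³h_f)) = 3.88×10^-5
Q = -0.965·0.02016·ln(4.343×10^-5) = 0.1955 m³/s
Check: V = 2.18 m/s, Re = 5.66×10^5, f = 0.01310, h_f = 7.60 m ≈ 7.62 m ✓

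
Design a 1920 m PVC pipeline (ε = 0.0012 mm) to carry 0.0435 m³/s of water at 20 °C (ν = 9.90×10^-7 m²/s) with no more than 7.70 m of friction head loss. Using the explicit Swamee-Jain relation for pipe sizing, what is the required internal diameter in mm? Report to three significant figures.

D ≈ 229 mm

Swamee-Jain (Type III): D = 0.66·[ε^1.25·(LQ²/(gh_f))^4.75 + ν·Q^9.4·(L/(gh_f))^5.2]^0.04
LQ²/(gh_f) = 0.04810; L/(gh_f) = 25.42
Term 1 = ε^1.25·(…)^4.75 = 2.18×10^-14; Term 2 = ν·Q^9.4·(…)^5.2 = 3.19×10^-12
D = 0.66·(2.18×10^-14 + 3.19×10^-12)^0.04 = 0.2290 m = 229 mm
Check: V = 1.06 m/s, Re = 2.44×10^5, f = 0.01500, h_f = 7.15 m ≈ 7.70 m ✓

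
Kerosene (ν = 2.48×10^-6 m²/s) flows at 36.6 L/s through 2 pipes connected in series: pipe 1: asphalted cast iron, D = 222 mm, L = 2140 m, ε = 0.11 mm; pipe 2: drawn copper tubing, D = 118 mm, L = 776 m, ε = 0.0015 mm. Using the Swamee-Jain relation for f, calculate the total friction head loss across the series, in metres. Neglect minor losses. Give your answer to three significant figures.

H ≈ 70.5 m

Pipe 1: V = 0.9456 m/s, Re = 8.46×10^4, ε/D = 4.95×10^-4, f = 0.02085, h_1 = f(L/D)V²/2g = 9.160 m
Pipe 2: V = 3.347 m/s, Re = 1.59×10^5, ε/D = 1.27×10^-5, f = 0.01635, h_2 = f(L/D)V²/2g = 61.37 m
Series → Q common, losses add: H = Σh = 70.53 m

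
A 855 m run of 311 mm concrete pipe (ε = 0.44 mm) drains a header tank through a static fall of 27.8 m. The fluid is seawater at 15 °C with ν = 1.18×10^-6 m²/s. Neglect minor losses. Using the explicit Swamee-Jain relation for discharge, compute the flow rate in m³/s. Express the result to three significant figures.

Swamee-Jain (Type II): Q = -0.965·√(gD⁵h_f/L)·ln[ε/(3.7D) + √(3.17ν²L/(gD³h_f))]
√(gD⁵h_f/L) = √(9.81·0.311⁵·27.8/855) = 0.03046
ε/(3.7D) = 3.82×10^-4; √(3.17ν²L/(gD³h_f)) = 2.14×10^-5
Q = -0.965·0.03046·ln(4.038×10^-4) = 0.2297 m³/s
Check: V = 3.02 m/s, Re = 7.97×10^5, f = 0.02180, h_f = 27.9 m ≈ 27.8 m ✓

Q ≈ 0.230 m³/s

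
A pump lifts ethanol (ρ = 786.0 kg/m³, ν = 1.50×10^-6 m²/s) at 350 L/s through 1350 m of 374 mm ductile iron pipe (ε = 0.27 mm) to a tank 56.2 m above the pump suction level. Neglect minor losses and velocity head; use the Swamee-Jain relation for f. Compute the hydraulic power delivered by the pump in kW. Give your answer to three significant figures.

P_hyd ≈ 246 kW

V = 4Q/(πD²) = 3.186 m/s; Re = 7.94×10^5; ε/D = 7.22×10^-4; f = 0.01875
h_f = f(L/D)V²/2g = 35.02 m
Total head H = z + h_f = 56.2 + 35.02 = 91.22 m
P_hyd = ρgQH = 786.0·9.81·0.350·91.22 = 246.2 kW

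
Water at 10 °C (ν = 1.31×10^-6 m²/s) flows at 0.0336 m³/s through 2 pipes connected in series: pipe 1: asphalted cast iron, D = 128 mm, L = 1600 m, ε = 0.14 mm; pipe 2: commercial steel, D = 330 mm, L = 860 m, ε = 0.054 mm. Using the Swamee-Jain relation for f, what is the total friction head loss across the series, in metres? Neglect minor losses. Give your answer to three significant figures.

H ≈ 92.8 m

Pipe 1: V = 2.611 m/s, Re = 2.55×10^5, ε/D = 0.00109, f = 0.02128, h_1 = f(L/D)V²/2g = 92.44 m
Pipe 2: V = 0.3928 m/s, Re = 9.90×10^4, ε/D = 1.64×10^-4, f = 0.01884, h_2 = f(L/D)V²/2g = 0.3861 m
Series → Q common, losses add: H = Σh = 92.83 m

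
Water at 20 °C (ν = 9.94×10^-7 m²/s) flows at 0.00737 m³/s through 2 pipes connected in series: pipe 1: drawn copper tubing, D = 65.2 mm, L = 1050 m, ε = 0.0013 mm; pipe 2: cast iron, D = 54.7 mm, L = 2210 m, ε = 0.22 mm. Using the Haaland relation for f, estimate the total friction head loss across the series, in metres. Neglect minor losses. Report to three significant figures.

Pipe 1: V = 2.207 m/s, Re = 1.45×10^5, ε/D = 1.99×10^-5, f = 0.01662, h_1 = f(L/D)V²/2g = 66.48 m
Pipe 2: V = 3.136 m/s, Re = 1.73×10^5, ε/D = 0.00402, f = 0.02909, h_2 = f(L/D)V²/2g = 589.2 m
Series → Q common, losses add: H = Σh = 655.7 m

H ≈ 656 m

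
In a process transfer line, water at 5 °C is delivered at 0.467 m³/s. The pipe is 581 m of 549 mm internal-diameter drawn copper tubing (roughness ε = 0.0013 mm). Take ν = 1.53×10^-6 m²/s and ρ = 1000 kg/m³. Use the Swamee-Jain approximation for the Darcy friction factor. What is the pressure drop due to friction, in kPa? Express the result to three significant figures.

V = 4Q/(πD²) = 4·0.467/(π·0.549²) = 1.973 m/s
Re = VD/ν = 1.973·0.549/1.53×10^-6 = 7.08×10^5 → turbulent
ε/D = 0.0013/549 = 2.37×10^-6
Swamee-Jain: f = 0.01236
h_f = f(L/D)V²/(2g) = 0.01236·(581/0.549)·1.973²/(2·9.81) = 2.595 m
Δp = ρg·h_f = 1000·9.81·2.595 = 25.46 kPa

Δp ≈ 25.5 kPa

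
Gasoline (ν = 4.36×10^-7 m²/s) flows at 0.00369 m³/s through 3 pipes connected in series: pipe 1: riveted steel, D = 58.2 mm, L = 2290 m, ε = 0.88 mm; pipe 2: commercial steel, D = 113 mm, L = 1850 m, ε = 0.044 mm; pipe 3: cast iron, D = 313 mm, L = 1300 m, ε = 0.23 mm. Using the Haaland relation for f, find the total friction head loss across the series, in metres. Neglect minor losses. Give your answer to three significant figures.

H ≈ 173 m

Pipe 1: V = 1.387 m/s, Re = 1.85×10^5, ε/D = 0.0151, f = 0.04414, h_1 = f(L/D)V²/2g = 170.3 m
Pipe 2: V = 0.3679 m/s, Re = 9.54×10^4, ε/D = 3.89×10^-4, f = 0.01973, h_2 = f(L/D)V²/2g = 2.228 m
Pipe 3: V = 0.04796 m/s, Re = 3.44×10^4, ε/D = 7.35×10^-4, f = 0.02441, h_3 = f(L/D)V²/2g = 0.01189 m
Series → Q common, losses add: H = Σh = 172.6 m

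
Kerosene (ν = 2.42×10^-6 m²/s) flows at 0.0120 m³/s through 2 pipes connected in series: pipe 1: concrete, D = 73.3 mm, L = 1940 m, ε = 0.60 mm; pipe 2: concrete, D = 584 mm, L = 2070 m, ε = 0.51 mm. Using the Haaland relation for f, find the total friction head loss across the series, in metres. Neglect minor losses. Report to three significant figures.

Pipe 1: V = 2.844 m/s, Re = 8.61×10^4, ε/D = 0.00819, f = 0.03626, h_1 = f(L/D)V²/2g = 395.6 m
Pipe 2: V = 0.04480 m/s, Re = 1.08×10^4, ε/D = 8.73×10^-4, f = 0.03140, h_2 = f(L/D)V²/2g = 0.01138 m
Series → Q common, losses add: H = Σh = 395.6 m

H ≈ 396 m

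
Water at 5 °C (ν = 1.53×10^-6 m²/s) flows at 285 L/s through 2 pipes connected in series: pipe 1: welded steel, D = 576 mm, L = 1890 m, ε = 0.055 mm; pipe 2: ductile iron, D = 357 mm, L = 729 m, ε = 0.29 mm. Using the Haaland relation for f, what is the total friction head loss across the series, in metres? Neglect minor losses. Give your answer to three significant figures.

Pipe 1: V = 1.094 m/s, Re = 4.12×10^5, ε/D = 9.55×10^-5, f = 0.01455, h_1 = f(L/D)V²/2g = 2.912 m
Pipe 2: V = 2.847 m/s, Re = 6.64×10^5, ε/D = 8.12×10^-4, f = 0.01918, h_2 = f(L/D)V²/2g = 16.18 m
Series → Q common, losses add: H = Σh = 19.09 m

H ≈ 19.1 m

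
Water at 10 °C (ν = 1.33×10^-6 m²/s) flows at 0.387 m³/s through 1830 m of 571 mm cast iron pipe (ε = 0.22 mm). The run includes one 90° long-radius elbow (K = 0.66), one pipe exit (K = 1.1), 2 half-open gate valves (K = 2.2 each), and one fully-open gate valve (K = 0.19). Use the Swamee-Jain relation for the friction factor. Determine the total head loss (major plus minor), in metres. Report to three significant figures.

V = 4Q/(πD²) = 1.511 m/s; V²/2g = 0.1164 m
Re = 6.49×10^5, ε/D = 3.85×10^-4 → f = 0.01677 (Swamee-Jain)
Major: h_f = f(L/D)·V²/2g = 0.01677·3205·0.1164 = 6.258 m
Minor: ΣK = 6.35; h_m = ΣK·V²/2g = 0.7392 m
Total H_L = 6.258 + 0.7392 = 6.997 m

H_L ≈ 7.00 m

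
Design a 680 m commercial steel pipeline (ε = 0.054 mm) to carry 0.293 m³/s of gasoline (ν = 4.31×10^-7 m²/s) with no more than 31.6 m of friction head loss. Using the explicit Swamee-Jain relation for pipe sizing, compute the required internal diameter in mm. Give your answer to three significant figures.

Swamee-Jain (Type III): D = 0.66·[ε^1.25·(LQ²/(gh_f))^4.75 + ν·Q^9.4·(L/(gh_f))^5.2]^0.04
LQ²/(gh_f) = 0.1883; L/(gh_f) = 2.194
Term 1 = ε^1.25·(…)^4.75 = 1.66×10^-9; Term 2 = ν·Q^9.4·(…)^5.2 = 2.49×10^-10
D = 0.66·(1.66×10^-9 + 2.49×10^-10)^0.04 = 0.2957 m = 296 mm
Check: V = 4.27 m/s, Re = 2.93×10^6, f = 0.01393, h_f = 29.7 m ≈ 31.6 m ✓

D ≈ 296 mm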